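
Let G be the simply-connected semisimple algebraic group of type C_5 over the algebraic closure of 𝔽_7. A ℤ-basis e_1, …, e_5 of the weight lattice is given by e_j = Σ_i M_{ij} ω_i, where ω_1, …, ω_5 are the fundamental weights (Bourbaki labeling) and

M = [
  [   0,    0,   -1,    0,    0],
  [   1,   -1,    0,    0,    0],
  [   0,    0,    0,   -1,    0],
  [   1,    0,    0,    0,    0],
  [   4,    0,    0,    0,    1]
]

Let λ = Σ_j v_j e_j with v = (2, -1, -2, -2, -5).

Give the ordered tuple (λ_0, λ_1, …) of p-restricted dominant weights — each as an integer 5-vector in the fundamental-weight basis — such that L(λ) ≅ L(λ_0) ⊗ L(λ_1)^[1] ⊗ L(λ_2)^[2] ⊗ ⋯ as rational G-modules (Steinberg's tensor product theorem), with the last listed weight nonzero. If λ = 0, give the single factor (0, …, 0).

Change of basis e → ω: c = M·v where v = (2, -1, -2, -2, -5):
  c_1 = 0*2 + 0*-1 + -1*-2 + 0*-2 + 0*-5 = 2
  c_2 = 1*2 + -1*-1 + 0*-2 + 0*-2 + 0*-5 = 3
  c_3 = 0*2 + 0*-1 + 0*-2 + -1*-2 + 0*-5 = 2
  c_4 = 1*2 + 0*-1 + 0*-2 + 0*-2 + 0*-5 = 2
  c_5 = 4*2 + 0*-1 + 0*-2 + 0*-2 + 1*-5 = 3
p = 7; digits c_i = Σ_j d_{ij}·7^j, 0 ≤ d_{ij} < 7:
  c_1 = 2 = 2·7^0
  c_2 = 3 = 3·7^0
  c_3 = 2 = 2·7^0
  c_4 = 2 = 2·7^0
  c_5 = 3 = 3·7^0
p-restricted factor λ_0 = (2, 3, 2, 2, 3)

((2, 3, 2, 2, 3),)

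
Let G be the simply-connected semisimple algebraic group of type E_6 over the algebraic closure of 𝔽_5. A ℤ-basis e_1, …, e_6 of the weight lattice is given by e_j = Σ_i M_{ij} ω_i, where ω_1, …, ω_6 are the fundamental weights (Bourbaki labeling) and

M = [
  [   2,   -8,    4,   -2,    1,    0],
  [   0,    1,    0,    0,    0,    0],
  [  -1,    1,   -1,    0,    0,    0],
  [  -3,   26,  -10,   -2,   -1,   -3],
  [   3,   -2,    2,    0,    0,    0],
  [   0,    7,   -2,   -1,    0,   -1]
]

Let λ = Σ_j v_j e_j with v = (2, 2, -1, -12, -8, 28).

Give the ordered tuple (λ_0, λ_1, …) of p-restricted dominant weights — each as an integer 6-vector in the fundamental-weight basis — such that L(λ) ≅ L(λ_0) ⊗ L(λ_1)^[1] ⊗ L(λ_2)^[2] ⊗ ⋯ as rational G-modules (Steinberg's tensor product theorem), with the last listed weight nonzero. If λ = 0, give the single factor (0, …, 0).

((0, 2, 1, 4, 0, 0),)

Converting to the ω-basis (c_i = row i of M dotted with v = (2, 2, -1, -12, -8, 28)):
  c_1 = 2*2 + -8*2 + 4*-1 + -2*-12 + 1*-8 + 0*28 = 0
  c_2 = 0*2 + 1*2 + 0*-1 + 0*-12 + 0*-8 + 0*28 = 2
  c_3 = -1*2 + 1*2 + -1*-1 + 0*-12 + 0*-8 + 0*28 = 1
  c_4 = -3*2 + 26*2 + -10*-1 + -2*-12 + -1*-8 + -3*28 = 4
  c_5 = 3*2 + -2*2 + 2*-1 + 0*-12 + 0*-8 + 0*28 = 0
  c_6 = 0*2 + 7*2 + -2*-1 + -1*-12 + 0*-8 + -1*28 = 0
Writing each c_i in base p = 5:
  c_1 = 0
  c_2 = 2 = 2·5^0
  c_3 = 1 = 1·5^0
  c_4 = 4 = 4·5^0
  c_5 = 0
  c_6 = 0
Factor λ_0 = (0, 2, 1, 4, 0, 0)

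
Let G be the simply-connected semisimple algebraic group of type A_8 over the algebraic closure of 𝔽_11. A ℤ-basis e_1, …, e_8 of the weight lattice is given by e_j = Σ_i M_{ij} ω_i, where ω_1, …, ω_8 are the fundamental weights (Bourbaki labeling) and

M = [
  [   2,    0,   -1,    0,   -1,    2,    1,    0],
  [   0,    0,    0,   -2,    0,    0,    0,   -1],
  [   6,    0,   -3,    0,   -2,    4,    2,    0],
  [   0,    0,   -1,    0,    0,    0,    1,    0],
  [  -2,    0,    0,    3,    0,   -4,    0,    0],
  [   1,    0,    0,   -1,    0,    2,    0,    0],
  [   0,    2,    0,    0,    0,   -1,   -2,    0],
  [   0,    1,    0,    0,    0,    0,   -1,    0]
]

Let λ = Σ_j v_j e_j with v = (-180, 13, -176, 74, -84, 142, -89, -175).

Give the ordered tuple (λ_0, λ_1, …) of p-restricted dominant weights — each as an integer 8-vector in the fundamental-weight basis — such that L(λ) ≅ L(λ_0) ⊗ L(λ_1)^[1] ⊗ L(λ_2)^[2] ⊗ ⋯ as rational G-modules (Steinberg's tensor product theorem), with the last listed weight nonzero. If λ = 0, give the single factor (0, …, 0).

In the fundamental-weight basis, λ has coordinates c = M·v (v = (-180, 13, -176, 74, -84, 142, -89, -175)):
  c_1 = 2*-180 + 0*13 + -1*-176 + 0*74 + -1*-84 + 2*142 + 1*-89 + 0*-175 = 95
  c_2 = 0*-180 + 0*13 + 0*-176 + -2*74 + 0*-84 + 0*142 + 0*-89 + -1*-175 = 27
  c_3 = 6*-180 + 0*13 + -3*-176 + 0*74 + -2*-84 + 4*142 + 2*-89 + 0*-175 = 6
  c_4 = 0*-180 + 0*13 + -1*-176 + 0*74 + 0*-84 + 0*142 + 1*-89 + 0*-175 = 87
  c_5 = -2*-180 + 0*13 + 0*-176 + 3*74 + 0*-84 + -4*142 + 0*-89 + 0*-175 = 14
  c_6 = 1*-180 + 0*13 + 0*-176 + -1*74 + 0*-84 + 2*142 + 0*-89 + 0*-175 = 30
  c_7 = 0*-180 + 2*13 + 0*-176 + 0*74 + 0*-84 + -1*142 + -2*-89 + 0*-175 = 62
  c_8 = 0*-180 + 1*13 + 0*-176 + 0*74 + 0*-84 + 0*142 + -1*-89 + 0*-175 = 102
Writing each c_i in base p = 11:
  c_1 = 95 = 7·11^0 + 8·11^1
  c_2 = 27 = 5·11^0 + 2·11^1
  c_3 = 6 = 6·11^0
  c_4 = 87 = 10·11^0 + 7·11^1
  c_5 = 14 = 3·11^0 + 1·11^1
  c_6 = 30 = 8·11^0 + 2·11^1
  c_7 = 62 = 7·11^0 + 5·11^1
  c_8 = 102 = 3·11^0 + 9·11^1
p-restricted factor λ_0 = (7, 5, 6, 10, 3, 8, 7, 3)
p-restricted factor λ_1 = (8, 2, 0, 7, 1, 2, 5, 9)

((7, 5, 6, 10, 3, 8, 7, 3), (8, 2, 0, 7, 1, 2, 5, 9))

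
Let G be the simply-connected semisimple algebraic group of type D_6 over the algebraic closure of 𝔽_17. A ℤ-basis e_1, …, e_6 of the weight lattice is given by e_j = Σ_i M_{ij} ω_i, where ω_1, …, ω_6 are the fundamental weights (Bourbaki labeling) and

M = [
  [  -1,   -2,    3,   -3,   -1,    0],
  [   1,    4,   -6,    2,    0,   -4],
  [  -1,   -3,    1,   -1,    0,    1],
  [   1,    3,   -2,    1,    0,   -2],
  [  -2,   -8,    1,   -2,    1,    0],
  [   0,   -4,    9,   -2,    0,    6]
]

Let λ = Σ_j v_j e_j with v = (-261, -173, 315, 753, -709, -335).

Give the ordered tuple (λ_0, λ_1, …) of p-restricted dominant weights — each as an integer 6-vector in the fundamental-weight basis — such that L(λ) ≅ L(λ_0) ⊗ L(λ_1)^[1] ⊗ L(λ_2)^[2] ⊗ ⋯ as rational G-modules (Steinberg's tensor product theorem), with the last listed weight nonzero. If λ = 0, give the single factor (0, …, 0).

((2, 3, 7, 13, 6, 11),)

Converting to the ω-basis (c_i = row i of M dotted with v = (-261, -173, 315, 753, -709, -335)):
  c_1 = (-1)·(-261) + (-2)·(-173) + 3·315 + (-3)·(753) + (-1)·(-709) + (0)·(-335) = 2
  c_2 = (1)·(-261) + (4)·(-173) + (-6)·(315) + 2·753 + (0)·(-709) + (-4)·(-335) = 3
  c_3 = (-1)·(-261) + (-3)·(-173) + 1·315 + (-1)·(753) + (0)·(-709) + (1)·(-335) = 7
  c_4 = (1)·(-261) + (3)·(-173) + (-2)·(315) + 1·753 + (0)·(-709) + (-2)·(-335) = 13
  c_5 = (-2)·(-261) + (-8)·(-173) + 1·315 + (-2)·(753) + (1)·(-709) + (0)·(-335) = 6
  c_6 = (0)·(-261) + (-4)·(-173) + 9·315 + (-2)·(753) + (0)·(-709) + (6)·(-335) = 11
Base-17 expansion of each c_i:
  c_1 = 2 = 2·17^0
  c_2 = 3 = 3·17^0
  c_3 = 7 = 7·17^0
  c_4 = 13 = 13·17^0
  c_5 = 6 = 6·17^0
  c_6 = 11 = 11·17^0
Factor λ_0 = (2, 3, 7, 13, 6, 11)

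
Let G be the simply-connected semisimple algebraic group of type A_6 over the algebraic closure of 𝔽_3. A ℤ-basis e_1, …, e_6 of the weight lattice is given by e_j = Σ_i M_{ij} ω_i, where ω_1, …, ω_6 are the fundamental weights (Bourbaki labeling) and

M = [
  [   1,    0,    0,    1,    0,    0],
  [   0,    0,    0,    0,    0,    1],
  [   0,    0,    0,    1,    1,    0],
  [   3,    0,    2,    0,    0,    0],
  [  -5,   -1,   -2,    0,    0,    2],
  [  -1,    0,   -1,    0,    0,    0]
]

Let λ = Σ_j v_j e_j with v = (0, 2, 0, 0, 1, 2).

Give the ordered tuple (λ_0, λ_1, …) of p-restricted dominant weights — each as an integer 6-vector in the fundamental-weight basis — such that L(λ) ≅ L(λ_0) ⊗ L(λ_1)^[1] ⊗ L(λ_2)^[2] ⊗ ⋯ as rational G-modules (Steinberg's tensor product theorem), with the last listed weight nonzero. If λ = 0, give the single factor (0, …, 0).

((0, 2, 1, 0, 2, 0),)

In the fundamental-weight basis, λ has coordinates c = M·v (v = (0, 2, 0, 0, 1, 2)):
  c_1 = 1*0 + 0*2 + 0*0 + 1*0 + 0*1 + 0*2 = 0
  c_2 = 0*0 + 0*2 + 0*0 + 0*0 + 0*1 + 1*2 = 2
  c_3 = 0*0 + 0*2 + 0*0 + 1*0 + 1*1 + 0*2 = 1
  c_4 = 3*0 + 0*2 + 2*0 + 0*0 + 0*1 + 0*2 = 0
  c_5 = -5*0 + -1*2 + -2*0 + 0*0 + 0*1 + 2*2 = 2
  c_6 = -1*0 + 0*2 + -1*0 + 0*0 + 0*1 + 0*2 = 0
Writing each c_i in base p = 3:
  c_1 = 0
  c_2 = 2 = 2·3^0
  c_3 = 1 = 1·3^0
  c_4 = 0
  c_5 = 2 = 2·3^0
  c_6 = 0
λ_0 = (0, 2, 1, 0, 2, 0)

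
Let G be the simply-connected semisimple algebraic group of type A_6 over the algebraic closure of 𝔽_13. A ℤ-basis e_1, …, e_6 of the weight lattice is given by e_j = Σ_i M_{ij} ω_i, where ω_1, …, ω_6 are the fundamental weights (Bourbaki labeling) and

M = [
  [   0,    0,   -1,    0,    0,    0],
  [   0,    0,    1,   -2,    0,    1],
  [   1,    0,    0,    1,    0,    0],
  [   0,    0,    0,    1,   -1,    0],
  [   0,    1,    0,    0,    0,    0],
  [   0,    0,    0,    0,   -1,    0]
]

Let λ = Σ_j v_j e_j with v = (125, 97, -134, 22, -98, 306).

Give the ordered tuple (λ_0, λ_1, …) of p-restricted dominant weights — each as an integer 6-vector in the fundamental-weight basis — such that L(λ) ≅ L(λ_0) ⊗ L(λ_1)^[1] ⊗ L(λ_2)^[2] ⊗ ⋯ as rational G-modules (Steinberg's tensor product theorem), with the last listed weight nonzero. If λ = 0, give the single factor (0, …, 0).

Compute c_i = Σ_j M_{ij} v_j with v = (125, 97, -134, 22, -98, 306):
  c_1 = 0·125 + 0·97 + (-1)·(-134) + 0·22 + (0)·(-98) + 0·306 = 134
  c_2 = 0·125 + 0·97 + (1)·(-134) + (-2)·(22) + (0)·(-98) + 1·306 = 128
  c_3 = 1·125 + 0·97 + (0)·(-134) + 1·22 + (0)·(-98) + 0·306 = 147
  c_4 = 0·125 + 0·97 + (0)·(-134) + 1·22 + (-1)·(-98) + 0·306 = 120
  c_5 = 0·125 + 1·97 + (0)·(-134) + 0·22 + (0)·(-98) + 0·306 = 97
  c_6 = 0·125 + 0·97 + (0)·(-134) + 0·22 + (-1)·(-98) + 0·306 = 98
p = 13; digits c_i = Σ_j d_{ij}·13^j, 0 ≤ d_{ij} < 13:
  c_1 = 134 = 4·13^0 + 10·13^1
  c_2 = 128 = 11·13^0 + 9·13^1
  c_3 = 147 = 4·13^0 + 11·13^1
  c_4 = 120 = 3·13^0 + 9·13^1
  c_5 = 97 = 6·13^0 + 7·13^1
  c_6 = 98 = 7·13^0 + 7·13^1
p-restricted factor λ_0 = (4, 11, 4, 3, 6, 7)
p-restricted factor λ_1 = (10, 9, 11, 9, 7, 7)

((4, 11, 4, 3, 6, 7), (10, 9, 11, 9, 7, 7))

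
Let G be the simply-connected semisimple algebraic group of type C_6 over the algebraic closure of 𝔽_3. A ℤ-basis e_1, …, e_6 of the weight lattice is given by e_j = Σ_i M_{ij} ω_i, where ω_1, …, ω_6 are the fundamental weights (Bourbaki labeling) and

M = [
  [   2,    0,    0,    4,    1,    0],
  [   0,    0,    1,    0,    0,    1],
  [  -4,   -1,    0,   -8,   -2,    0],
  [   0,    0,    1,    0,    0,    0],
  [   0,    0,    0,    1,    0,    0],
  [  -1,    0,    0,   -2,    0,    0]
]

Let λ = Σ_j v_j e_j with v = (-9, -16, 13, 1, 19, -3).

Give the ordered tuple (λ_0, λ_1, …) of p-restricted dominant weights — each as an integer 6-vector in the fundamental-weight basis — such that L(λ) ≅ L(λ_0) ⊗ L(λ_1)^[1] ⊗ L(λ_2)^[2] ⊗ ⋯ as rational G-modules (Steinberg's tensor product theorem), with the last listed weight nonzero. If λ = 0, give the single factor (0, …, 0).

Converting to the ω-basis (c_i = row i of M dotted with v = (-9, -16, 13, 1, 19, -3)):
  c_1 = (2)·(-9) + (0)·(-16) + (0)·(13) + (4)·(1) + (1)·(19) + (0)·(-3) = 5
  c_2 = (0)·(-9) + (0)·(-16) + (1)·(13) + (0)·(1) + (0)·(19) + (1)·(-3) = 10
  c_3 = (-4)·(-9) + (-1)·(-16) + (0)·(13) + (-8)·(1) + (-2)·(19) + (0)·(-3) = 6
  c_4 = (0)·(-9) + (0)·(-16) + (1)·(13) + (0)·(1) + (0)·(19) + (0)·(-3) = 13
  c_5 = (0)·(-9) + (0)·(-16) + (0)·(13) + (1)·(1) + (0)·(19) + (0)·(-3) = 1
  c_6 = (-1)·(-9) + (0)·(-16) + (0)·(13) + (-2)·(1) + (0)·(19) + (0)·(-3) = 7
p = 3; digits c_i = Σ_j d_{ij}·3^j, 0 ≤ d_{ij} < 3:
  c_1 = 5 = 2·3^0 + 1·3^1
  c_2 = 10 = 1·3^0 + 0·3^1 + 1·3^2
  c_3 = 6 = 0·3^0 + 2·3^1
  c_4 = 13 = 1·3^0 + 1·3^1 + 1·3^2
  c_5 = 1 = 1·3^0
  c_6 = 7 = 1·3^0 + 2·3^1
p-restricted factor λ_0 = (2, 1, 0, 1, 1, 1)
p-restricted factor λ_1 = (1, 0, 2, 1, 0, 2)
p-restricted factor λ_2 = (0, 1, 0, 1, 0, 0)

((2, 1, 0, 1, 1, 1), (1, 0, 2, 1, 0, 2), (0, 1, 0, 1, 0, 0))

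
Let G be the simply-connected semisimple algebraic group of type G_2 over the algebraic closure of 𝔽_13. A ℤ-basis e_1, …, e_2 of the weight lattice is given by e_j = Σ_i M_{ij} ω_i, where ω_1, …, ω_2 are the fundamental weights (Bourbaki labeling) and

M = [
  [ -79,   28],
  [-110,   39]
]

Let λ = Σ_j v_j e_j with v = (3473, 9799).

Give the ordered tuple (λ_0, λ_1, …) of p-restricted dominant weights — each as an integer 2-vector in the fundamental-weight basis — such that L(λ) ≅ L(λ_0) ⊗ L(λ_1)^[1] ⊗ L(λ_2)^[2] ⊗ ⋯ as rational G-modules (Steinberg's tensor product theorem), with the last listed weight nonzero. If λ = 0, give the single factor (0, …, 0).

Converting to the ω-basis (c_i = row i of M dotted with v = (3473, 9799)):
  c_1 = (-79)·(3473) + 28·9799 = 5
  c_2 = (-110)·(3473) + 39·9799 = 131
p = 13; digits c_i = Σ_j d_{ij}·13^j, 0 ≤ d_{ij} < 13:
  c_1 = 5 = 5·13^0
  c_2 = 131 = 1·13^0 + 10·13^1
λ_0 = (5, 1)
λ_1 = (0, 10)

((5, 1), (0, 10))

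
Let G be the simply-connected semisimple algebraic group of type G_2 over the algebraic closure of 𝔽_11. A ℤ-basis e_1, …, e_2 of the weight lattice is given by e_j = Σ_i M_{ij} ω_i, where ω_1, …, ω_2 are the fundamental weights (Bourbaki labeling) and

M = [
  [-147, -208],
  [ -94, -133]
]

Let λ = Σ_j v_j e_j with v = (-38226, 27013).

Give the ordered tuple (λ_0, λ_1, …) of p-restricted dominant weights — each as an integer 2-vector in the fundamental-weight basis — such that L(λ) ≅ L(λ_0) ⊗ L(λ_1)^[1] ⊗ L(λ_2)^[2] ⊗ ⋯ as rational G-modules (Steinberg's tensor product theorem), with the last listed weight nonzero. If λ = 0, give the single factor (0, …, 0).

Converting to the ω-basis (c_i = row i of M dotted with v = (-38226, 27013)):
  c_1 = (-147)·(-38226) + (-208)·(27013) = 518
  c_2 = (-94)·(-38226) + (-133)·(27013) = 515
Writing each c_i in base p = 11:
  c_1 = 518 = 1·11^0 + 3·11^1 + 4·11^2
  c_2 = 515 = 9·11^0 + 2·11^1 + 4·11^2
Factor λ_0 = (1, 9)
Factor λ_1 = (3, 2)
Factor λ_2 = (4, 4)

((1, 9), (3, 2), (4, 4))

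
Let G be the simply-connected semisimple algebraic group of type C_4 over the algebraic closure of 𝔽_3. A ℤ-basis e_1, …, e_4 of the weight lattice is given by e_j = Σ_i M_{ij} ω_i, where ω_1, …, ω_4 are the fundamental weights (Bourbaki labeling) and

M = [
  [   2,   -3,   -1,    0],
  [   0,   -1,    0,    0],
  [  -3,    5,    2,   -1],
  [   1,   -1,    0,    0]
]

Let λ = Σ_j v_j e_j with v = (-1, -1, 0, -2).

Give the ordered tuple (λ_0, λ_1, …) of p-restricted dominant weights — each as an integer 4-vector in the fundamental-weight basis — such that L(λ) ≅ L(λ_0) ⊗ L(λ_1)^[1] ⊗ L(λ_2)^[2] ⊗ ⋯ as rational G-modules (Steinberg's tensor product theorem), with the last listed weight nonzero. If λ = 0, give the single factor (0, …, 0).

Converting to the ω-basis (c_i = row i of M dotted with v = (-1, -1, 0, -2)):
  c_1 = (2)·(-1) + (-3)·(-1) + (-1)·(0) + (0)·(-2) = 1
  c_2 = (0)·(-1) + (-1)·(-1) + 0·0 + (0)·(-2) = 1
  c_3 = (-3)·(-1) + (5)·(-1) + 2·0 + (-1)·(-2) = 0
  c_4 = (1)·(-1) + (-1)·(-1) + 0·0 + (0)·(-2) = 0
Expand coordinatewise in base 3:
  c_1 = 1 = 1·3^0
  c_2 = 1 = 1·3^0
  c_3 = 0
  c_4 = 0
λ_0 = (1, 1, 0, 0)

((1, 1, 0, 0),)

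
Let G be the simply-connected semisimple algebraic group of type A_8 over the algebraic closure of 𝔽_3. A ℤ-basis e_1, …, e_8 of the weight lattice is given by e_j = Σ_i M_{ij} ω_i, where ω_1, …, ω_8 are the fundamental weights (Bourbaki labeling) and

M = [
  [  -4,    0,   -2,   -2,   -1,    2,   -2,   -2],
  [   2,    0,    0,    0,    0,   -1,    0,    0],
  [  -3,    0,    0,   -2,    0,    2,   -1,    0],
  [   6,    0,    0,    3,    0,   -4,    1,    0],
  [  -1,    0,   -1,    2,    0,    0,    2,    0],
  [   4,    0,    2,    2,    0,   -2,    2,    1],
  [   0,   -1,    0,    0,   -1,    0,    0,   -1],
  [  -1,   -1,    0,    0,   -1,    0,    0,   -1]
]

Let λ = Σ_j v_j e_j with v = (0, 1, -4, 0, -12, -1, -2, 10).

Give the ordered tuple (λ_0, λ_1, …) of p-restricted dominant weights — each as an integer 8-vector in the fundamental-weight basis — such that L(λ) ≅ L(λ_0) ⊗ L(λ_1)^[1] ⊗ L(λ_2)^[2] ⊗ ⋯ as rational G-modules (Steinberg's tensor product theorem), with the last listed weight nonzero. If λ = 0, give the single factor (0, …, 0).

((2, 1, 0, 2, 0, 0, 1, 1),)

In the fundamental-weight basis, λ has coordinates c = M·v (v = (0, 1, -4, 0, -12, -1, -2, 10)):
  c_1 = (-4)·(0) + (0)·(1) + (-2)·(-4) + (-2)·(0) + (-1)·(-12) + (2)·(-1) + (-2)·(-2) + (-2)·(10) = 2
  c_2 = (2)·(0) + (0)·(1) + (0)·(-4) + (0)·(0) + (0)·(-12) + (-1)·(-1) + (0)·(-2) + (0)·(10) = 1
  c_3 = (-3)·(0) + (0)·(1) + (0)·(-4) + (-2)·(0) + (0)·(-12) + (2)·(-1) + (-1)·(-2) + (0)·(10) = 0
  c_4 = (6)·(0) + (0)·(1) + (0)·(-4) + (3)·(0) + (0)·(-12) + (-4)·(-1) + (1)·(-2) + (0)·(10) = 2
  c_5 = (-1)·(0) + (0)·(1) + (-1)·(-4) + (2)·(0) + (0)·(-12) + (0)·(-1) + (2)·(-2) + (0)·(10) = 0
  c_6 = (4)·(0) + (0)·(1) + (2)·(-4) + (2)·(0) + (0)·(-12) + (-2)·(-1) + (2)·(-2) + (1)·(10) = 0
  c_7 = (0)·(0) + (-1)·(1) + (0)·(-4) + (0)·(0) + (-1)·(-12) + (0)·(-1) + (0)·(-2) + (-1)·(10) = 1
  c_8 = (-1)·(0) + (-1)·(1) + (0)·(-4) + (0)·(0) + (-1)·(-12) + (0)·(-1) + (0)·(-2) + (-1)·(10) = 1
Expand coordinatewise in base 3:
  c_1 = 2 = 2·3^0
  c_2 = 1 = 1·3^0
  c_3 = 0
  c_4 = 2 = 2·3^0
  c_5 = 0
  c_6 = 0
  c_7 = 1 = 1·3^0
  c_8 = 1 = 1·3^0
Factor λ_0 = (2, 1, 0, 2, 0, 0, 1, 1)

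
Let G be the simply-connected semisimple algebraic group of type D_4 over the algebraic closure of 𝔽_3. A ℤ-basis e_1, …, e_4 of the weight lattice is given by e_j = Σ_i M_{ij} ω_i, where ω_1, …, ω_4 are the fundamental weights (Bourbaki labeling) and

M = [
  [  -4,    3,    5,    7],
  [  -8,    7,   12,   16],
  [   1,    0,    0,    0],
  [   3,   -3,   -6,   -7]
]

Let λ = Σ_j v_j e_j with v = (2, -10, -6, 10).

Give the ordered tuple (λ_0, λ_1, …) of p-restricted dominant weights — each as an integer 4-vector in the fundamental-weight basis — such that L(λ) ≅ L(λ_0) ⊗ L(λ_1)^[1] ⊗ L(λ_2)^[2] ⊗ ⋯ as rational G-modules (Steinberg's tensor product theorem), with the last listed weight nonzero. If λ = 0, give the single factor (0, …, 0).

Change of basis e → ω: c = M·v where v = (2, -10, -6, 10):
  c_1 = -4*2 + 3*-10 + 5*-6 + 7*10 = 2
  c_2 = -8*2 + 7*-10 + 12*-6 + 16*10 = 2
  c_3 = 1*2 + 0*-10 + 0*-6 + 0*10 = 2
  c_4 = 3*2 + -3*-10 + -6*-6 + -7*10 = 2
Writing each c_i in base p = 3:
  c_1 = 2 = 2·3^0
  c_2 = 2 = 2·3^0
  c_3 = 2 = 2·3^0
  c_4 = 2 = 2·3^0
λ_0 = (2, 2, 2, 2)

((2, 2, 2, 2),)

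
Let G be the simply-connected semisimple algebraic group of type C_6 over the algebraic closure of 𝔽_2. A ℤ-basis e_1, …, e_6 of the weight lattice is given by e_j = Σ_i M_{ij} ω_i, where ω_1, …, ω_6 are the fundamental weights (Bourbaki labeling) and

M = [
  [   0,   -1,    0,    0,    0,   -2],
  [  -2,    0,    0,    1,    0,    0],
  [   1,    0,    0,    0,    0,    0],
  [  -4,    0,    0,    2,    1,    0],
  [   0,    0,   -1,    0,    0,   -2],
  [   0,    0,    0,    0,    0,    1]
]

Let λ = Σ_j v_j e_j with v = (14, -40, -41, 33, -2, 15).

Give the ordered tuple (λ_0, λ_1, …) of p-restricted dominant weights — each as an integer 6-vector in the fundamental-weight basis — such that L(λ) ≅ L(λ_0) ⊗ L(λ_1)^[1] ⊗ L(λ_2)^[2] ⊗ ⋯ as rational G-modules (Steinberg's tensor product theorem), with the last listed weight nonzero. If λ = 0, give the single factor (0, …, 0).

((0, 1, 0, 0, 1, 1), (1, 0, 1, 0, 1, 1), (0, 1, 1, 0, 0, 1), (1, 0, 1, 1, 1, 1))

ω-coordinates c = M·v, v = (14, -40, -41, 33, -2, 15):
  c_1 = (0)·(14) + (-1)·(-40) + (0)·(-41) + (0)·(33) + (0)·(-2) + (-2)·(15) = 10
  c_2 = (-2)·(14) + (0)·(-40) + (0)·(-41) + (1)·(33) + (0)·(-2) + (0)·(15) = 5
  c_3 = (1)·(14) + (0)·(-40) + (0)·(-41) + (0)·(33) + (0)·(-2) + (0)·(15) = 14
  c_4 = (-4)·(14) + (0)·(-40) + (0)·(-41) + (2)·(33) + (1)·(-2) + (0)·(15) = 8
  c_5 = (0)·(14) + (0)·(-40) + (-1)·(-41) + (0)·(33) + (0)·(-2) + (-2)·(15) = 11
  c_6 = (0)·(14) + (0)·(-40) + (0)·(-41) + (0)·(33) + (0)·(-2) + (1)·(15) = 15
Base-2 expansion of each c_i:
  c_1 = 10 = 0·2^0 + 1·2^1 + 0·2^2 + 1·2^3
  c_2 = 5 = 1·2^0 + 0·2^1 + 1·2^2
  c_3 = 14 = 0·2^0 + 1·2^1 + 1·2^2 + 1·2^3
  c_4 = 8 = 0·2^0 + 0·2^1 + 0·2^2 + 1·2^3
  c_5 = 11 = 1·2^0 + 1·2^1 + 0·2^2 + 1·2^3
  c_6 = 15 = 1·2^0 + 1·2^1 + 1·2^2 + 1·2^3
λ_0 = (0, 1, 0, 0, 1, 1)
λ_1 = (1, 0, 1, 0, 1, 1)
λ_2 = (0, 1, 1, 0, 0, 1)
λ_3 = (1, 0, 1, 1, 1, 1)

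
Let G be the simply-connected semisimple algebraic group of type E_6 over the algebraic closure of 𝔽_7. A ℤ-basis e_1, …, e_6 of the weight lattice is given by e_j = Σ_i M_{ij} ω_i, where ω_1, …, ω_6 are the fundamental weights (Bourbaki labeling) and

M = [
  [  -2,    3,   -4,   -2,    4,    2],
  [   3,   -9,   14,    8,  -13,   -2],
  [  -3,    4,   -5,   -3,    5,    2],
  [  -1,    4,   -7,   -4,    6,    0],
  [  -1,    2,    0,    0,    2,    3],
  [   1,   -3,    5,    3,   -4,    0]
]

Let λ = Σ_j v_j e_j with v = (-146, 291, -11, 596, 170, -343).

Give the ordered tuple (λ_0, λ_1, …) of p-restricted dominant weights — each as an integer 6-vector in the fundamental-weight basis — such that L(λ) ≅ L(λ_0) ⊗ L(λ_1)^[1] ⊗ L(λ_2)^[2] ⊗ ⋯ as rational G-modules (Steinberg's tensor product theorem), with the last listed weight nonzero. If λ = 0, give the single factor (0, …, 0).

In the fundamental-weight basis, λ has coordinates c = M·v (v = (-146, 291, -11, 596, 170, -343)):
  c_1 = (-2)·(-146) + 3·291 + (-4)·(-11) + (-2)·(596) + 4·170 + (2)·(-343) = 11
  c_2 = (3)·(-146) + (-9)·(291) + (14)·(-11) + 8·596 + (-13)·(170) + (-2)·(-343) = 33
  c_3 = (-3)·(-146) + 4·291 + (-5)·(-11) + (-3)·(596) + 5·170 + (2)·(-343) = 33
  c_4 = (-1)·(-146) + 4·291 + (-7)·(-11) + (-4)·(596) + 6·170 + (0)·(-343) = 23
  c_5 = (-1)·(-146) + 2·291 + (0)·(-11) + 0·596 + 2·170 + (3)·(-343) = 39
  c_6 = (1)·(-146) + (-3)·(291) + (5)·(-11) + 3·596 + (-4)·(170) + (0)·(-343) = 34
p = 7; digits c_i = Σ_j d_{ij}·7^j, 0 ≤ d_{ij} < 7:
  c_1 = 11 = 4·7^0 + 1·7^1
  c_2 = 33 = 5·7^0 + 4·7^1
  c_3 = 33 = 5·7^0 + 4·7^1
  c_4 = 23 = 2·7^0 + 3·7^1
  c_5 = 39 = 4·7^0 + 5·7^1
  c_6 = 34 = 6·7^0 + 4·7^1
λ_0 = (4, 5, 5, 2, 4, 6)
λ_1 = (1, 4, 4, 3, 5, 4)

((4, 5, 5, 2, 4, 6), (1, 4, 4, 3, 5, 4))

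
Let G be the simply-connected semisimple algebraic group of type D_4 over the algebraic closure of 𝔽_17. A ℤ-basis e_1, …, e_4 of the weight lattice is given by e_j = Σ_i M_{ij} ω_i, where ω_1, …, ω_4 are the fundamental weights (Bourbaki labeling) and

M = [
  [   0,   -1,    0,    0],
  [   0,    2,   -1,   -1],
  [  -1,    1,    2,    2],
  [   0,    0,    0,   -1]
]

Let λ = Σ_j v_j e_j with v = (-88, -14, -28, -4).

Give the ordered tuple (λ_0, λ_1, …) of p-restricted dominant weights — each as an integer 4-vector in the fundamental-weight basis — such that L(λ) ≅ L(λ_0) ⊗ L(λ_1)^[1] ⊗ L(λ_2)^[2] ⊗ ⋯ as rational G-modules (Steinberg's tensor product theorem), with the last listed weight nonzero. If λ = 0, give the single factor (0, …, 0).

((14, 4, 10, 4),)

Converting to the ω-basis (c_i = row i of M dotted with v = (-88, -14, -28, -4)):
  c_1 = (0)·(-88) + (-1)·(-14) + (0)·(-28) + (0)·(-4) = 14
  c_2 = (0)·(-88) + (2)·(-14) + (-1)·(-28) + (-1)·(-4) = 4
  c_3 = (-1)·(-88) + (1)·(-14) + (2)·(-28) + (2)·(-4) = 10
  c_4 = (0)·(-88) + (0)·(-14) + (0)·(-28) + (-1)·(-4) = 4
Writing each c_i in base p = 17:
  c_1 = 14 = 14·17^0
  c_2 = 4 = 4·17^0
  c_3 = 10 = 10·17^0
  c_4 = 4 = 4·17^0
Factor λ_0 = (14, 4, 10, 4)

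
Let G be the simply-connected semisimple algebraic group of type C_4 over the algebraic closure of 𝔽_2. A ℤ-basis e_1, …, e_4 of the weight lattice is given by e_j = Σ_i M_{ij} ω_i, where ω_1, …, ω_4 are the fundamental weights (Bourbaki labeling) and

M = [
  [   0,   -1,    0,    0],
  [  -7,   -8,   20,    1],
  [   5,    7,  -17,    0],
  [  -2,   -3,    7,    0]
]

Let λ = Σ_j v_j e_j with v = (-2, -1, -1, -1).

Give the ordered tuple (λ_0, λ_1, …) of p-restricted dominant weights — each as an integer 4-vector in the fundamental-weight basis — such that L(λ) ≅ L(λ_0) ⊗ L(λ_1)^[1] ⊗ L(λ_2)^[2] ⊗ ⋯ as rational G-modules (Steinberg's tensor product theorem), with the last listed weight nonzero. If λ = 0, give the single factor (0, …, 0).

In the fundamental-weight basis, λ has coordinates c = M·v (v = (-2, -1, -1, -1)):
  c_1 = (0)·(-2) + (-1)·(-1) + (0)·(-1) + (0)·(-1) = 1
  c_2 = (-7)·(-2) + (-8)·(-1) + (20)·(-1) + (1)·(-1) = 1
  c_3 = (5)·(-2) + (7)·(-1) + (-17)·(-1) + (0)·(-1) = 0
  c_4 = (-2)·(-2) + (-3)·(-1) + (7)·(-1) + (0)·(-1) = 0
Writing each c_i in base p = 2:
  c_1 = 1 = 1·2^0
  c_2 = 1 = 1·2^0
  c_3 = 0
  c_4 = 0
Factor λ_0 = (1, 1, 0, 0)

((1, 1, 0, 0),)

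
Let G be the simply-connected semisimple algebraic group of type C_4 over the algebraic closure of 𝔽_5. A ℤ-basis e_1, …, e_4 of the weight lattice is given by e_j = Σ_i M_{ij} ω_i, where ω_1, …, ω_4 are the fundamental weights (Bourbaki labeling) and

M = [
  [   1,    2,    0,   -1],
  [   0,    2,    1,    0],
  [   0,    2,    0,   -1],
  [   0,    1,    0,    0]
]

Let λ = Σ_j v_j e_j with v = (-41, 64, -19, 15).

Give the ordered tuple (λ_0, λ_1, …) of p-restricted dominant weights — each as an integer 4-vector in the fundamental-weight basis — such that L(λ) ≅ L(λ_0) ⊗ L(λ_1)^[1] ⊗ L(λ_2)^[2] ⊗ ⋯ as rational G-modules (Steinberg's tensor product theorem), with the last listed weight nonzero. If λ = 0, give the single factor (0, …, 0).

Compute c_i = Σ_j M_{ij} v_j with v = (-41, 64, -19, 15):
  c_1 = (1)·(-41) + 2·64 + (0)·(-19) + (-1)·(15) = 72
  c_2 = (0)·(-41) + 2·64 + (1)·(-19) + 0·15 = 109
  c_3 = (0)·(-41) + 2·64 + (0)·(-19) + (-1)·(15) = 113
  c_4 = (0)·(-41) + 1·64 + (0)·(-19) + 0·15 = 64
Base-5 expansion of each c_i:
  c_1 = 72 = 2·5^0 + 4·5^1 + 2·5^2
  c_2 = 109 = 4·5^0 + 1·5^1 + 4·5^2
  c_3 = 113 = 3·5^0 + 2·5^1 + 4·5^2
  c_4 = 64 = 4·5^0 + 2·5^1 + 2·5^2
p-restricted factor λ_0 = (2, 4, 3, 4)
p-restricted factor λ_1 = (4, 1, 2, 2)
p-restricted factor λ_2 = (2, 4, 4, 2)

((2, 4, 3, 4), (4, 1, 2, 2), (2, 4, 4, 2))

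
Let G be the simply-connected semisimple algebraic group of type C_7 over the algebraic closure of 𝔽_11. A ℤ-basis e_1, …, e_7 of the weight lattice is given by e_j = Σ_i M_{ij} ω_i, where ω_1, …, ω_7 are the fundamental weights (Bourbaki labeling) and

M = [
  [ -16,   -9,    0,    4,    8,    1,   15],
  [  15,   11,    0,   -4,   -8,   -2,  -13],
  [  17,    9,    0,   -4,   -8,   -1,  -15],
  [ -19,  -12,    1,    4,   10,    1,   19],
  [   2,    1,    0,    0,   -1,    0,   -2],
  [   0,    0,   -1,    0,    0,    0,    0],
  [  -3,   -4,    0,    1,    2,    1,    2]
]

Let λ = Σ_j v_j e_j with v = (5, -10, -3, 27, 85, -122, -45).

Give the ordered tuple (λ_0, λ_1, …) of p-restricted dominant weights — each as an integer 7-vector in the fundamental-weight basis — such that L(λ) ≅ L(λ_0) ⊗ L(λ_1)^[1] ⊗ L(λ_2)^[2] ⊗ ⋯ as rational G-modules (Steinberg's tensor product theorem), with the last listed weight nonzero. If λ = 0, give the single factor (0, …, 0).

((1, 6, 4, 3, 5, 3, 10),)

ω-coordinates c = M·v, v = (5, -10, -3, 27, 85, -122, -45):
  c_1 = -16*5 + -9*-10 + 0*-3 + 4*27 + 8*85 + 1*-122 + 15*-45 = 1
  c_2 = 15*5 + 11*-10 + 0*-3 + -4*27 + -8*85 + -2*-122 + -13*-45 = 6
  c_3 = 17*5 + 9*-10 + 0*-3 + -4*27 + -8*85 + -1*-122 + -15*-45 = 4
  c_4 = -19*5 + -12*-10 + 1*-3 + 4*27 + 10*85 + 1*-122 + 19*-45 = 3
  c_5 = 2*5 + 1*-10 + 0*-3 + 0*27 + -1*85 + 0*-122 + -2*-45 = 5
  c_6 = 0*5 + 0*-10 + -1*-3 + 0*27 + 0*85 + 0*-122 + 0*-45 = 3
  c_7 = -3*5 + -4*-10 + 0*-3 + 1*27 + 2*85 + 1*-122 + 2*-45 = 10
Writing each c_i in base p = 11:
  c_1 = 1 = 1·11^0
  c_2 = 6 = 6·11^0
  c_3 = 4 = 4·11^0
  c_4 = 3 = 3·11^0
  c_5 = 5 = 5·11^0
  c_6 = 3 = 3·11^0
  c_7 = 10 = 10·11^0
p-restricted factor λ_0 = (1, 6, 4, 3, 5, 3, 10)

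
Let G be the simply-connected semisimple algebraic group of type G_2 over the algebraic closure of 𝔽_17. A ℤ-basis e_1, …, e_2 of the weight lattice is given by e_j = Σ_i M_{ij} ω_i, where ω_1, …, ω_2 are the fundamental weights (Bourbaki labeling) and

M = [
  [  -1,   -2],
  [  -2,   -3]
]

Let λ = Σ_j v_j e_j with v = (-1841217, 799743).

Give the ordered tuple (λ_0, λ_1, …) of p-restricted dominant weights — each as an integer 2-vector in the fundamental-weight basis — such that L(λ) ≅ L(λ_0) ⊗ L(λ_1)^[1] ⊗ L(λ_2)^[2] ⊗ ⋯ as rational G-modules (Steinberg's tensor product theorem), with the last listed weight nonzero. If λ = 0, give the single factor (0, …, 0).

In the fundamental-weight basis, λ has coordinates c = M·v (v = (-1841217, 799743)):
  c_1 = (-1)·(-1841217) + (-2)·(799743) = 241731
  c_2 = (-2)·(-1841217) + (-3)·(799743) = 1283205
Expand coordinatewise in base 17:
  c_1 = 241731 = 8·17^0 + 7·17^1 + 3·17^2 + 15·17^3 + 2·17^4
  c_2 = 1283205 = 11·17^0 + 2·17^1 + 3·17^2 + 6·17^3 + 15·17^4
Factor λ_0 = (8, 11)
Factor λ_1 = (7, 2)
Factor λ_2 = (3, 3)
Factor λ_3 = (15, 6)
Factor λ_4 = (2, 15)

((8, 11), (7, 2), (3, 3), (15, 6), (2, 15))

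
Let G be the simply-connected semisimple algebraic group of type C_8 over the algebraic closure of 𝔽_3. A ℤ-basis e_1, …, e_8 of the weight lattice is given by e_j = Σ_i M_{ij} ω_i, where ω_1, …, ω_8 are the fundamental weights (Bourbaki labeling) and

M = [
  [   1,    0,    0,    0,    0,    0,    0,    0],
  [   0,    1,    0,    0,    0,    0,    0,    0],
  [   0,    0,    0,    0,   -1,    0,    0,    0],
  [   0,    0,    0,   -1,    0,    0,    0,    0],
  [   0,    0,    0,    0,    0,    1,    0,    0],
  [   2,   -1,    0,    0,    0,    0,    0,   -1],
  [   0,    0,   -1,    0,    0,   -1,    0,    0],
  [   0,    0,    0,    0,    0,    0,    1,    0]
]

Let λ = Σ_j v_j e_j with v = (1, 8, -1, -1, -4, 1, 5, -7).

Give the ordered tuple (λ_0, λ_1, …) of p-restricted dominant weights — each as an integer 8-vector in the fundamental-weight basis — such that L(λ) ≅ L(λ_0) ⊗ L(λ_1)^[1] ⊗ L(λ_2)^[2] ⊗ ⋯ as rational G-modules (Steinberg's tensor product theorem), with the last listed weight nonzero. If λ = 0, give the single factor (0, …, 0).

Compute c_i = Σ_j M_{ij} v_j with v = (1, 8, -1, -1, -4, 1, 5, -7):
  c_1 = (1)·(1) + (0)·(8) + (0)·(-1) + (0)·(-1) + (0)·(-4) + (0)·(1) + (0)·(5) + (0)·(-7) = 1
  c_2 = (0)·(1) + (1)·(8) + (0)·(-1) + (0)·(-1) + (0)·(-4) + (0)·(1) + (0)·(5) + (0)·(-7) = 8
  c_3 = (0)·(1) + (0)·(8) + (0)·(-1) + (0)·(-1) + (-1)·(-4) + (0)·(1) + (0)·(5) + (0)·(-7) = 4
  c_4 = (0)·(1) + (0)·(8) + (0)·(-1) + (-1)·(-1) + (0)·(-4) + (0)·(1) + (0)·(5) + (0)·(-7) = 1
  c_5 = (0)·(1) + (0)·(8) + (0)·(-1) + (0)·(-1) + (0)·(-4) + (1)·(1) + (0)·(5) + (0)·(-7) = 1
  c_6 = (2)·(1) + (-1)·(8) + (0)·(-1) + (0)·(-1) + (0)·(-4) + (0)·(1) + (0)·(5) + (-1)·(-7) = 1
  c_7 = (0)·(1) + (0)·(8) + (-1)·(-1) + (0)·(-1) + (0)·(-4) + (-1)·(1) + (0)·(5) + (0)·(-7) = 0
  c_8 = (0)·(1) + (0)·(8) + (0)·(-1) + (0)·(-1) + (0)·(-4) + (0)·(1) + (1)·(5) + (0)·(-7) = 5
p = 3; digits c_i = Σ_j d_{ij}·3^j, 0 ≤ d_{ij} < 3:
  c_1 = 1 = 1·3^0
  c_2 = 8 = 2·3^0 + 2·3^1
  c_3 = 4 = 1·3^0 + 1·3^1
  c_4 = 1 = 1·3^0
  c_5 = 1 = 1·3^0
  c_6 = 1 = 1·3^0
  c_7 = 0
  c_8 = 5 = 2·3^0 + 1·3^1
λ_0 = (1, 2, 1, 1, 1, 1, 0, 2)
λ_1 = (0, 2, 1, 0, 0, 0, 0, 1)

((1, 2, 1, 1, 1, 1, 0, 2), (0, 2, 1, 0, 0, 0, 0, 1))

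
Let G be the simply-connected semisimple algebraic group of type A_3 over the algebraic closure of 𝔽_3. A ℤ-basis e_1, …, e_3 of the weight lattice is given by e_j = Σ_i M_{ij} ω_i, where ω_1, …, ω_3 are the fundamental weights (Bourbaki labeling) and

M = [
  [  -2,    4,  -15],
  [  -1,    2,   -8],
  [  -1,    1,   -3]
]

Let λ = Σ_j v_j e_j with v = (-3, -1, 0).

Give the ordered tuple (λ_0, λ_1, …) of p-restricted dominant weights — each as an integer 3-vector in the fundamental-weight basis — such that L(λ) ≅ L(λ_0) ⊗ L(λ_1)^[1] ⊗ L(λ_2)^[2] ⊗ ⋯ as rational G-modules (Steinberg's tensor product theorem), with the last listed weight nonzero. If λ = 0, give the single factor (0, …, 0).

Compute c_i = Σ_j M_{ij} v_j with v = (-3, -1, 0):
  c_1 = (-2)·(-3) + (4)·(-1) + (-15)·(0) = 2
  c_2 = (-1)·(-3) + (2)·(-1) + (-8)·(0) = 1
  c_3 = (-1)·(-3) + (1)·(-1) + (-3)·(0) = 2
Expand coordinatewise in base 3:
  c_1 = 2 = 2·3^0
  c_2 = 1 = 1·3^0
  c_3 = 2 = 2·3^0
p-restricted factor λ_0 = (2, 1, 2)

((2, 1, 2),)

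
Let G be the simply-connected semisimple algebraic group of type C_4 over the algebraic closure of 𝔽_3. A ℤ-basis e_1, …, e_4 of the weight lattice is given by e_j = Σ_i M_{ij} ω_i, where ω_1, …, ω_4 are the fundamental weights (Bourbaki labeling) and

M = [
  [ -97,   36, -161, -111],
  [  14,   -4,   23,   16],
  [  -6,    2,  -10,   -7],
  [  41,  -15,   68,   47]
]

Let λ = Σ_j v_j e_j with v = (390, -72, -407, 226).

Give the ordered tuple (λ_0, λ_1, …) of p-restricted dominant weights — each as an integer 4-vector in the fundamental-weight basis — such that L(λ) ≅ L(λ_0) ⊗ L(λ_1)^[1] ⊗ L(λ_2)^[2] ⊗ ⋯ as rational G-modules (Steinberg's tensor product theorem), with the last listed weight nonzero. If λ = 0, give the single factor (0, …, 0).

Compute c_i = Σ_j M_{ij} v_j with v = (390, -72, -407, 226):
  c_1 = (-97)·(390) + (36)·(-72) + (-161)·(-407) + (-111)·(226) = 19
  c_2 = (14)·(390) + (-4)·(-72) + (23)·(-407) + (16)·(226) = 3
  c_3 = (-6)·(390) + (2)·(-72) + (-10)·(-407) + (-7)·(226) = 4
  c_4 = (41)·(390) + (-15)·(-72) + (68)·(-407) + (47)·(226) = 16
p = 3; digits c_i = Σ_j d_{ij}·3^j, 0 ≤ d_{ij} < 3:
  c_1 = 19 = 1·3^0 + 0·3^1 + 2·3^2
  c_2 = 3 = 0·3^0 + 1·3^1
  c_3 = 4 = 1·3^0 + 1·3^1
  c_4 = 16 = 1·3^0 + 2·3^1 + 1·3^2
λ_0 = (1, 0, 1, 1)
λ_1 = (0, 1, 1, 2)
λ_2 = (2, 0, 0, 1)

((1, 0, 1, 1), (0, 1, 1, 2), (2, 0, 0, 1))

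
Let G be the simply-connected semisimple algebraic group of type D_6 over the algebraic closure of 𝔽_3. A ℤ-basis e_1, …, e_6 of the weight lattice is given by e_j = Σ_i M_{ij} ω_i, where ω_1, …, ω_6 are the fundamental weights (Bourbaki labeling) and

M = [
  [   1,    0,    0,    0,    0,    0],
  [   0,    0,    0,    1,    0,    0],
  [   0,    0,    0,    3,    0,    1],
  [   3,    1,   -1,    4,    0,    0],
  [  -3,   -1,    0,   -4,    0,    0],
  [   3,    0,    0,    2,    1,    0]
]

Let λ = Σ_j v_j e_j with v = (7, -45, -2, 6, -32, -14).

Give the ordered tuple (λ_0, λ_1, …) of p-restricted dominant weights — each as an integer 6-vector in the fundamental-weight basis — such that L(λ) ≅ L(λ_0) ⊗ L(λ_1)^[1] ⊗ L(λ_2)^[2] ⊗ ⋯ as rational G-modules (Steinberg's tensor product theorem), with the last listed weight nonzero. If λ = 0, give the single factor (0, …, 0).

Compute c_i = Σ_j M_{ij} v_j with v = (7, -45, -2, 6, -32, -14):
  c_1 = 1·7 + (0)·(-45) + (0)·(-2) + 0·6 + (0)·(-32) + (0)·(-14) = 7
  c_2 = 0·7 + (0)·(-45) + (0)·(-2) + 1·6 + (0)·(-32) + (0)·(-14) = 6
  c_3 = 0·7 + (0)·(-45) + (0)·(-2) + 3·6 + (0)·(-32) + (1)·(-14) = 4
  c_4 = 3·7 + (1)·(-45) + (-1)·(-2) + 4·6 + (0)·(-32) + (0)·(-14) = 2
  c_5 = (-3)·(7) + (-1)·(-45) + (0)·(-2) + (-4)·(6) + (0)·(-32) + (0)·(-14) = 0
  c_6 = 3·7 + (0)·(-45) + (0)·(-2) + 2·6 + (1)·(-32) + (0)·(-14) = 1
Base-3 expansion of each c_i:
  c_1 = 7 = 1·3^0 + 2·3^1
  c_2 = 6 = 0·3^0 + 2·3^1
  c_3 = 4 = 1·3^0 + 1·3^1
  c_4 = 2 = 2·3^0
  c_5 = 0
  c_6 = 1 = 1·3^0
Factor λ_0 = (1, 0, 1, 2, 0, 1)
Factor λ_1 = (2, 2, 1, 0, 0, 0)

((1, 0, 1, 2, 0, 1), (2, 2, 1, 0, 0, 0))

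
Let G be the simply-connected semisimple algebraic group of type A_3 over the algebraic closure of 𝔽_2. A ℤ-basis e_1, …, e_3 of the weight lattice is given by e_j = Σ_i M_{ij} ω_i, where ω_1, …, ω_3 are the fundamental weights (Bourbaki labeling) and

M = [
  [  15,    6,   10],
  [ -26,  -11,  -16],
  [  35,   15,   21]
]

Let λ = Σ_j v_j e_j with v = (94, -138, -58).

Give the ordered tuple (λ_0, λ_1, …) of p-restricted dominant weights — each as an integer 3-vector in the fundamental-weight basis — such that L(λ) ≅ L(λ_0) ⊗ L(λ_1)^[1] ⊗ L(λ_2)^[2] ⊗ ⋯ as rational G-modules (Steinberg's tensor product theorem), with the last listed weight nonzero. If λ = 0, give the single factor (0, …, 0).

((0, 0, 0), (1, 1, 1))

Compute c_i = Σ_j M_{ij} v_j with v = (94, -138, -58):
  c_1 = (15)·(94) + (6)·(-138) + (10)·(-58) = 2
  c_2 = (-26)·(94) + (-11)·(-138) + (-16)·(-58) = 2
  c_3 = (35)·(94) + (15)·(-138) + (21)·(-58) = 2
Expand coordinatewise in base 2:
  c_1 = 2 = 0·2^0 + 1·2^1
  c_2 = 2 = 0·2^0 + 1·2^1
  c_3 = 2 = 0·2^0 + 1·2^1
λ_0 = (0, 0, 0)
λ_1 = (1, 1, 1)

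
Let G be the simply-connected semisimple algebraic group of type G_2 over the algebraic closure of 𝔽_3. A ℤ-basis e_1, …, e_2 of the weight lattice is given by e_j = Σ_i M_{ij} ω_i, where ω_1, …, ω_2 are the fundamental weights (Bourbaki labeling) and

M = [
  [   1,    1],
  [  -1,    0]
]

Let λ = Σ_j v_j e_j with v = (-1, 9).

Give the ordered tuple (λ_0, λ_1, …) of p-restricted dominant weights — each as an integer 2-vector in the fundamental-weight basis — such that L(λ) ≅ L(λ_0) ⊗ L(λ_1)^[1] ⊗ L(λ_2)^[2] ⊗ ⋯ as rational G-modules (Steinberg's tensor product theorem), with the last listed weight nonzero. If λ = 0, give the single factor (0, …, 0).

((2, 1), (2, 0))

In the fundamental-weight basis, λ has coordinates c = M·v (v = (-1, 9)):
  c_1 = (1)·(-1) + 1·9 = 8
  c_2 = (-1)·(-1) + 0·9 = 1
Writing each c_i in base p = 3:
  c_1 = 8 = 2·3^0 + 2·3^1
  c_2 = 1 = 1·3^0
Factor λ_0 = (2, 1)
Factor λ_1 = (2, 0)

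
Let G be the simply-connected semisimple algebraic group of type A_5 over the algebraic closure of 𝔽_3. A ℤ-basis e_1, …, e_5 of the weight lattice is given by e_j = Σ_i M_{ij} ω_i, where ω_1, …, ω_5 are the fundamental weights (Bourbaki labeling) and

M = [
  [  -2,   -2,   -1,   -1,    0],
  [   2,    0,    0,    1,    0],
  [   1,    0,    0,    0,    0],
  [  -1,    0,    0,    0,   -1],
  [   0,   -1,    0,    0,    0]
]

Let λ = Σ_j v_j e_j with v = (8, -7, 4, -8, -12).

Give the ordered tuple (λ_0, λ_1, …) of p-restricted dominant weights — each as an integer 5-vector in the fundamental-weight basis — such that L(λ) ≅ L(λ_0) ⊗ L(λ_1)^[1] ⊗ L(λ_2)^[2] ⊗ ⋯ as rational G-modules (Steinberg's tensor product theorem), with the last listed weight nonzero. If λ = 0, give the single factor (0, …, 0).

((2, 2, 2, 1, 1), (0, 2, 2, 1, 2))

ω-coordinates c = M·v, v = (8, -7, 4, -8, -12):
  c_1 = (-2)·(8) + (-2)·(-7) + (-1)·(4) + (-1)·(-8) + (0)·(-12) = 2
  c_2 = (2)·(8) + (0)·(-7) + (0)·(4) + (1)·(-8) + (0)·(-12) = 8
  c_3 = (1)·(8) + (0)·(-7) + (0)·(4) + (0)·(-8) + (0)·(-12) = 8
  c_4 = (-1)·(8) + (0)·(-7) + (0)·(4) + (0)·(-8) + (-1)·(-12) = 4
  c_5 = (0)·(8) + (-1)·(-7) + (0)·(4) + (0)·(-8) + (0)·(-12) = 7
p = 3; digits c_i = Σ_j d_{ij}·3^j, 0 ≤ d_{ij} < 3:
  c_1 = 2 = 2·3^0
  c_2 = 8 = 2·3^0 + 2·3^1
  c_3 = 8 = 2·3^0 + 2·3^1
  c_4 = 4 = 1·3^0 + 1·3^1
  c_5 = 7 = 1·3^0 + 2·3^1
Factor λ_0 = (2, 2, 2, 1, 1)
Factor λ_1 = (0, 2, 2, 1, 2)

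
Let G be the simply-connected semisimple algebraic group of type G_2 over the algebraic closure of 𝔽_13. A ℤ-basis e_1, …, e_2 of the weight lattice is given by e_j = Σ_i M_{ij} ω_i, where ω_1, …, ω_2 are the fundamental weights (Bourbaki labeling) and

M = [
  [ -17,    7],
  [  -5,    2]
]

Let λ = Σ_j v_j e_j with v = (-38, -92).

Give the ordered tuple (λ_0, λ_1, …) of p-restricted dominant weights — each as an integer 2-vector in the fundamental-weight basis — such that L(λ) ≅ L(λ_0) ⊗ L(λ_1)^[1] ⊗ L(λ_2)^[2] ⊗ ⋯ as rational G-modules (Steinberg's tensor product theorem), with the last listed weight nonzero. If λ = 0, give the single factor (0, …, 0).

((2, 6),)

ω-coordinates c = M·v, v = (-38, -92):
  c_1 = (-17)·(-38) + (7)·(-92) = 2
  c_2 = (-5)·(-38) + (2)·(-92) = 6
Expand coordinatewise in base 13:
  c_1 = 2 = 2·13^0
  c_2 = 6 = 6·13^0
p-restricted factor λ_0 = (2, 6)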